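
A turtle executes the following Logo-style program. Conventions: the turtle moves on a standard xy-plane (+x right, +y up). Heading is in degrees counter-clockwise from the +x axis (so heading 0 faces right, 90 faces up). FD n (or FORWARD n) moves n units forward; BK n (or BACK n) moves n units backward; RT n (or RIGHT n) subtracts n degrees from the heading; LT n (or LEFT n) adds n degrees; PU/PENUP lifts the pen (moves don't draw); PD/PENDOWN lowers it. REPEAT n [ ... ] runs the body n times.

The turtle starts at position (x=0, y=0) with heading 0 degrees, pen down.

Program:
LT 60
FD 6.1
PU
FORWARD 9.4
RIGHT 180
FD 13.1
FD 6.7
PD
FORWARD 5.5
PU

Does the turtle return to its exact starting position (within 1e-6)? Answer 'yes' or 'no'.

Executing turtle program step by step:
Start: pos=(0,0), heading=0, pen down
LT 60: heading 0 -> 60
FD 6.1: (0,0) -> (3.05,5.283) [heading=60, draw]
PU: pen up
FD 9.4: (3.05,5.283) -> (7.75,13.423) [heading=60, move]
RT 180: heading 60 -> 240
FD 13.1: (7.75,13.423) -> (1.2,2.078) [heading=240, move]
FD 6.7: (1.2,2.078) -> (-2.15,-3.724) [heading=240, move]
PD: pen down
FD 5.5: (-2.15,-3.724) -> (-4.9,-8.487) [heading=240, draw]
PU: pen up
Final: pos=(-4.9,-8.487), heading=240, 2 segment(s) drawn

Start position: (0, 0)
Final position: (-4.9, -8.487)
Distance = 9.8; >= 1e-6 -> NOT closed

Answer: no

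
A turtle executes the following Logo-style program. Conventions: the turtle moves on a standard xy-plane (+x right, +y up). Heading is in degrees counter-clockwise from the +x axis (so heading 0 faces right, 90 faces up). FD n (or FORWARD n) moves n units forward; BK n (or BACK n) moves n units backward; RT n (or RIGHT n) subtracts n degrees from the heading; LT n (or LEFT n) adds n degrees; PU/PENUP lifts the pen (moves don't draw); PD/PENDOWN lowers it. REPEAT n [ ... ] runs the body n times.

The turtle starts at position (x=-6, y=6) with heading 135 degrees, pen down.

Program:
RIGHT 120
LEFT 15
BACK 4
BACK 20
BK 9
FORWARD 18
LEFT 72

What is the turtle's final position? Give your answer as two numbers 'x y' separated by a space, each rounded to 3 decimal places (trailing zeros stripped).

Answer: -18.99 -1.5

Derivation:
Executing turtle program step by step:
Start: pos=(-6,6), heading=135, pen down
RT 120: heading 135 -> 15
LT 15: heading 15 -> 30
BK 4: (-6,6) -> (-9.464,4) [heading=30, draw]
BK 20: (-9.464,4) -> (-26.785,-6) [heading=30, draw]
BK 9: (-26.785,-6) -> (-34.579,-10.5) [heading=30, draw]
FD 18: (-34.579,-10.5) -> (-18.99,-1.5) [heading=30, draw]
LT 72: heading 30 -> 102
Final: pos=(-18.99,-1.5), heading=102, 4 segment(s) drawn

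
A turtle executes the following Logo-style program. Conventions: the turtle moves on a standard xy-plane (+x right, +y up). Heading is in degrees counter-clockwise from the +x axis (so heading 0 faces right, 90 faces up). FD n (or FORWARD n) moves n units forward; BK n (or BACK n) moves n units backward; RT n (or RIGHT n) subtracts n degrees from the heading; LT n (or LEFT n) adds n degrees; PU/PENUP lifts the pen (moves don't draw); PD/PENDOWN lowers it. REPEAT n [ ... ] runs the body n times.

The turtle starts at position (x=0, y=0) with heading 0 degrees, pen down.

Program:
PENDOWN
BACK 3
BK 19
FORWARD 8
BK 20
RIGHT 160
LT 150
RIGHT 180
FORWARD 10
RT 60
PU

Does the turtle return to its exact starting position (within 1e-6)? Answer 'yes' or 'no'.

Answer: no

Derivation:
Executing turtle program step by step:
Start: pos=(0,0), heading=0, pen down
PD: pen down
BK 3: (0,0) -> (-3,0) [heading=0, draw]
BK 19: (-3,0) -> (-22,0) [heading=0, draw]
FD 8: (-22,0) -> (-14,0) [heading=0, draw]
BK 20: (-14,0) -> (-34,0) [heading=0, draw]
RT 160: heading 0 -> 200
LT 150: heading 200 -> 350
RT 180: heading 350 -> 170
FD 10: (-34,0) -> (-43.848,1.736) [heading=170, draw]
RT 60: heading 170 -> 110
PU: pen up
Final: pos=(-43.848,1.736), heading=110, 5 segment(s) drawn

Start position: (0, 0)
Final position: (-43.848, 1.736)
Distance = 43.882; >= 1e-6 -> NOT closed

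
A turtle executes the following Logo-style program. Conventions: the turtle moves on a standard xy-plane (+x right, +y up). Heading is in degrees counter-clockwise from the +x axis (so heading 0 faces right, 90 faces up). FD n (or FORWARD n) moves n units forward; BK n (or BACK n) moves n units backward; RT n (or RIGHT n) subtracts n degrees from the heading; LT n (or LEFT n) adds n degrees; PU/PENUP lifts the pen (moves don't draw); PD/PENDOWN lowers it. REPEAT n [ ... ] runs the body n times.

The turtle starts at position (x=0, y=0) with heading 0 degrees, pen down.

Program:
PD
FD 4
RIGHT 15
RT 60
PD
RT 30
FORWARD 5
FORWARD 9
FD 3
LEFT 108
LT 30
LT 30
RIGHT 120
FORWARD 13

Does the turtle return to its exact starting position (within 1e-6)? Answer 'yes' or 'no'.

Executing turtle program step by step:
Start: pos=(0,0), heading=0, pen down
PD: pen down
FD 4: (0,0) -> (4,0) [heading=0, draw]
RT 15: heading 0 -> 345
RT 60: heading 345 -> 285
PD: pen down
RT 30: heading 285 -> 255
FD 5: (4,0) -> (2.706,-4.83) [heading=255, draw]
FD 9: (2.706,-4.83) -> (0.377,-13.523) [heading=255, draw]
FD 3: (0.377,-13.523) -> (-0.4,-16.421) [heading=255, draw]
LT 108: heading 255 -> 3
LT 30: heading 3 -> 33
LT 30: heading 33 -> 63
RT 120: heading 63 -> 303
FD 13: (-0.4,-16.421) -> (6.68,-27.323) [heading=303, draw]
Final: pos=(6.68,-27.323), heading=303, 5 segment(s) drawn

Start position: (0, 0)
Final position: (6.68, -27.323)
Distance = 28.128; >= 1e-6 -> NOT closed

Answer: no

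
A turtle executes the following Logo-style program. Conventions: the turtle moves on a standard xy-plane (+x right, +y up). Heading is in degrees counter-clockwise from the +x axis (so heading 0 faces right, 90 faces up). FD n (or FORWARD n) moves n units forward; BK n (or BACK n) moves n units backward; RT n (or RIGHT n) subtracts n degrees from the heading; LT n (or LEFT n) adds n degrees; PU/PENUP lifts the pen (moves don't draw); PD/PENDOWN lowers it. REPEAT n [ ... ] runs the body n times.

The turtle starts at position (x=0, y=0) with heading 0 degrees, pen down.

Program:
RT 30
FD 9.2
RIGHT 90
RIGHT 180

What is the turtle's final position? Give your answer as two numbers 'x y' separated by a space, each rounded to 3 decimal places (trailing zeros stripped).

Executing turtle program step by step:
Start: pos=(0,0), heading=0, pen down
RT 30: heading 0 -> 330
FD 9.2: (0,0) -> (7.967,-4.6) [heading=330, draw]
RT 90: heading 330 -> 240
RT 180: heading 240 -> 60
Final: pos=(7.967,-4.6), heading=60, 1 segment(s) drawn

Answer: 7.967 -4.6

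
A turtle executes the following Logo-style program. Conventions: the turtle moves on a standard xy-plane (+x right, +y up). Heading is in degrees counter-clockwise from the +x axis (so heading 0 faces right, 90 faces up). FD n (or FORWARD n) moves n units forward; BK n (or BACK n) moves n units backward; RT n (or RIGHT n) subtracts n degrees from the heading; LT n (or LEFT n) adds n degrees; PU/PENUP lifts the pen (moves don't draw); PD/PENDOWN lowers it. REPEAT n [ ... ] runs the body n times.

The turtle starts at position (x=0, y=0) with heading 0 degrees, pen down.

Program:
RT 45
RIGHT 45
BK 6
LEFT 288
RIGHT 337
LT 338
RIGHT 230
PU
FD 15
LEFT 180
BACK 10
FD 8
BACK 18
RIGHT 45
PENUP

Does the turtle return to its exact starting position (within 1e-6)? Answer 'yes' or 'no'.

Answer: no

Derivation:
Executing turtle program step by step:
Start: pos=(0,0), heading=0, pen down
RT 45: heading 0 -> 315
RT 45: heading 315 -> 270
BK 6: (0,0) -> (0,6) [heading=270, draw]
LT 288: heading 270 -> 198
RT 337: heading 198 -> 221
LT 338: heading 221 -> 199
RT 230: heading 199 -> 329
PU: pen up
FD 15: (0,6) -> (12.858,-1.726) [heading=329, move]
LT 180: heading 329 -> 149
BK 10: (12.858,-1.726) -> (21.429,-6.876) [heading=149, move]
FD 8: (21.429,-6.876) -> (14.572,-2.756) [heading=149, move]
BK 18: (14.572,-2.756) -> (30.001,-12.026) [heading=149, move]
RT 45: heading 149 -> 104
PU: pen up
Final: pos=(30.001,-12.026), heading=104, 1 segment(s) drawn

Start position: (0, 0)
Final position: (30.001, -12.026)
Distance = 32.322; >= 1e-6 -> NOT closed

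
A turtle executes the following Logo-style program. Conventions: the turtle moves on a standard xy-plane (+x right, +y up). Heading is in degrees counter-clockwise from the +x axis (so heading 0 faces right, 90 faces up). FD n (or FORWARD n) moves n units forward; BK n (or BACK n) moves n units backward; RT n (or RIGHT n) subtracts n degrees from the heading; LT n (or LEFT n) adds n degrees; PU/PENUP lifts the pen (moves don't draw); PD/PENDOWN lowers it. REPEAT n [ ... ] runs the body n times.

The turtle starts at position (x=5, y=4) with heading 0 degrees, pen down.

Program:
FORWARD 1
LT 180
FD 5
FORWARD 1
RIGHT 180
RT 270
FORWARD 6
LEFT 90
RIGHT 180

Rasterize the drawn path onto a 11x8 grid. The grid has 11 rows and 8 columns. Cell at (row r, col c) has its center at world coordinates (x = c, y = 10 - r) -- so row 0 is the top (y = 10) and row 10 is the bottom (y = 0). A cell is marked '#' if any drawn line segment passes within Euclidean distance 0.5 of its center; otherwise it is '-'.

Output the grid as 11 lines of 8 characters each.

Answer: #-------
#-------
#-------
#-------
#-------
#-------
#######-
--------
--------
--------
--------

Derivation:
Segment 0: (5,4) -> (6,4)
Segment 1: (6,4) -> (1,4)
Segment 2: (1,4) -> (0,4)
Segment 3: (0,4) -> (-0,10)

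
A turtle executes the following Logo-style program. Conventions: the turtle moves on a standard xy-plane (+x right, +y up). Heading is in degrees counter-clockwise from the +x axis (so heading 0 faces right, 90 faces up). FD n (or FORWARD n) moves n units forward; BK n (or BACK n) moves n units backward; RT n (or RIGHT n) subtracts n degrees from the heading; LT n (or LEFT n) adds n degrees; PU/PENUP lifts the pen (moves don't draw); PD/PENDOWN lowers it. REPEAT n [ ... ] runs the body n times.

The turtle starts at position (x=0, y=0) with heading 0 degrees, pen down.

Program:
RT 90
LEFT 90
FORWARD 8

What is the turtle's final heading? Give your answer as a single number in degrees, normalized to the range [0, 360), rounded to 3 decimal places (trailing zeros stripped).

Executing turtle program step by step:
Start: pos=(0,0), heading=0, pen down
RT 90: heading 0 -> 270
LT 90: heading 270 -> 0
FD 8: (0,0) -> (8,0) [heading=0, draw]
Final: pos=(8,0), heading=0, 1 segment(s) drawn

Answer: 0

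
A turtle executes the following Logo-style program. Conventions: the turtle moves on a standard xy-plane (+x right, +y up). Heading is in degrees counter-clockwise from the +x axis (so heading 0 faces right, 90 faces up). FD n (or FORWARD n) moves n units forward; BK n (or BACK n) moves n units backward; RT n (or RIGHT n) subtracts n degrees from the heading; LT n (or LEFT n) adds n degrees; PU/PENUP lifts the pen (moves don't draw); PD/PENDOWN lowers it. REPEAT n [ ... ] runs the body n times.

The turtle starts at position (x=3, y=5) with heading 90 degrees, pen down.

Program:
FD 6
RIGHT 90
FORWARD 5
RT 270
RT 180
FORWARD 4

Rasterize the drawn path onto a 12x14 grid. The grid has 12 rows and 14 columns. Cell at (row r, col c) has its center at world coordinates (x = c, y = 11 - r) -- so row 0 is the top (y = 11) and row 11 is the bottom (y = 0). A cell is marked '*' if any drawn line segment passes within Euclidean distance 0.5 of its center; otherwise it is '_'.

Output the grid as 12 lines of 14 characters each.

Answer: ___******_____
___*____*_____
___*____*_____
___*____*_____
___*____*_____
___*__________
___*__________
______________
______________
______________
______________
______________

Derivation:
Segment 0: (3,5) -> (3,11)
Segment 1: (3,11) -> (8,11)
Segment 2: (8,11) -> (8,7)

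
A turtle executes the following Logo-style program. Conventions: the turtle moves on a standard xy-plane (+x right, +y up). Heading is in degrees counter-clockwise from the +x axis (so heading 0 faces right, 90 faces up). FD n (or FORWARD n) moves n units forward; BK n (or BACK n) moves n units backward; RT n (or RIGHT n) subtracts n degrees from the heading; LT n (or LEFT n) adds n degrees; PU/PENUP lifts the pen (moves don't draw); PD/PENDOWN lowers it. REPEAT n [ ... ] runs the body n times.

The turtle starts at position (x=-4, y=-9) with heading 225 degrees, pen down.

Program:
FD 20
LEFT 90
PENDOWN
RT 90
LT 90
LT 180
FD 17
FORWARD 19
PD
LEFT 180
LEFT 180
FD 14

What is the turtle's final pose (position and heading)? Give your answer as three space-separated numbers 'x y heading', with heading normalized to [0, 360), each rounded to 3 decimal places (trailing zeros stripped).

Answer: -53.497 12.213 135

Derivation:
Executing turtle program step by step:
Start: pos=(-4,-9), heading=225, pen down
FD 20: (-4,-9) -> (-18.142,-23.142) [heading=225, draw]
LT 90: heading 225 -> 315
PD: pen down
RT 90: heading 315 -> 225
LT 90: heading 225 -> 315
LT 180: heading 315 -> 135
FD 17: (-18.142,-23.142) -> (-30.163,-11.121) [heading=135, draw]
FD 19: (-30.163,-11.121) -> (-43.598,2.314) [heading=135, draw]
PD: pen down
LT 180: heading 135 -> 315
LT 180: heading 315 -> 135
FD 14: (-43.598,2.314) -> (-53.497,12.213) [heading=135, draw]
Final: pos=(-53.497,12.213), heading=135, 4 segment(s) drawn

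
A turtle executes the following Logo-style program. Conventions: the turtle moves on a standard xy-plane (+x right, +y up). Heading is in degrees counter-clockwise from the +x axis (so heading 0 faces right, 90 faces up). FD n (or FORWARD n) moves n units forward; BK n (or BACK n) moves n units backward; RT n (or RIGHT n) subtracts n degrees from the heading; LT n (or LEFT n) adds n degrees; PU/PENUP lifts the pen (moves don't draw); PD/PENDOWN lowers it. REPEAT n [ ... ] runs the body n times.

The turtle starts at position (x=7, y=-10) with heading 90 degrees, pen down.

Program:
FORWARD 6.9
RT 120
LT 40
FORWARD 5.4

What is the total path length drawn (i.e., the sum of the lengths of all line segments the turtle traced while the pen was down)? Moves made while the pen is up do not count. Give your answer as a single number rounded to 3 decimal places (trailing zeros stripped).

Executing turtle program step by step:
Start: pos=(7,-10), heading=90, pen down
FD 6.9: (7,-10) -> (7,-3.1) [heading=90, draw]
RT 120: heading 90 -> 330
LT 40: heading 330 -> 10
FD 5.4: (7,-3.1) -> (12.318,-2.162) [heading=10, draw]
Final: pos=(12.318,-2.162), heading=10, 2 segment(s) drawn

Segment lengths:
  seg 1: (7,-10) -> (7,-3.1), length = 6.9
  seg 2: (7,-3.1) -> (12.318,-2.162), length = 5.4
Total = 12.3

Answer: 12.3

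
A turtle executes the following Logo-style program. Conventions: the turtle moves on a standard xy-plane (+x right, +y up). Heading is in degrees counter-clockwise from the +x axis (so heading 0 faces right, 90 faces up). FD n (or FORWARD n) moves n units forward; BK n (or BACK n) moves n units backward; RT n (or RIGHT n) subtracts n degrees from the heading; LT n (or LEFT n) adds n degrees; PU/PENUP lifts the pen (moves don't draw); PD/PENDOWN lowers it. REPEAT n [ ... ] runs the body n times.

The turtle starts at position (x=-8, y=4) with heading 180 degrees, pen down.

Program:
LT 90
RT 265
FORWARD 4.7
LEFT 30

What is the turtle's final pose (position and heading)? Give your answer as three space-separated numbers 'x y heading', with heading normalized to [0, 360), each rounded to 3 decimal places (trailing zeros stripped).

Answer: -3.318 4.41 35

Derivation:
Executing turtle program step by step:
Start: pos=(-8,4), heading=180, pen down
LT 90: heading 180 -> 270
RT 265: heading 270 -> 5
FD 4.7: (-8,4) -> (-3.318,4.41) [heading=5, draw]
LT 30: heading 5 -> 35
Final: pos=(-3.318,4.41), heading=35, 1 segment(s) drawn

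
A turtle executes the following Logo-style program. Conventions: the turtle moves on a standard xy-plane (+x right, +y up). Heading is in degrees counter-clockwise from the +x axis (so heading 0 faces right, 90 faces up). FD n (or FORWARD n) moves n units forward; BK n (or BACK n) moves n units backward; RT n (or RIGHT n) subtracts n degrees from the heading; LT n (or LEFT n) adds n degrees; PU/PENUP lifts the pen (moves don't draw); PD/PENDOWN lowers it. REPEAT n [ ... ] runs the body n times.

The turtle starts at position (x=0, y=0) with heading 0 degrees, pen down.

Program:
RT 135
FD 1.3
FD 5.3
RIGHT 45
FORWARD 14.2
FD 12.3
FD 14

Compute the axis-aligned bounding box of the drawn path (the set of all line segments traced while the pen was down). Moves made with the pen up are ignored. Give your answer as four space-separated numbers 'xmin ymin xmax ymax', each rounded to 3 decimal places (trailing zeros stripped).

Executing turtle program step by step:
Start: pos=(0,0), heading=0, pen down
RT 135: heading 0 -> 225
FD 1.3: (0,0) -> (-0.919,-0.919) [heading=225, draw]
FD 5.3: (-0.919,-0.919) -> (-4.667,-4.667) [heading=225, draw]
RT 45: heading 225 -> 180
FD 14.2: (-4.667,-4.667) -> (-18.867,-4.667) [heading=180, draw]
FD 12.3: (-18.867,-4.667) -> (-31.167,-4.667) [heading=180, draw]
FD 14: (-31.167,-4.667) -> (-45.167,-4.667) [heading=180, draw]
Final: pos=(-45.167,-4.667), heading=180, 5 segment(s) drawn

Segment endpoints: x in {-45.167, -31.167, -18.867, -4.667, -0.919, 0}, y in {-4.667, -4.667, -4.667, -4.667, -0.919, 0}
xmin=-45.167, ymin=-4.667, xmax=0, ymax=0

Answer: -45.167 -4.667 0 0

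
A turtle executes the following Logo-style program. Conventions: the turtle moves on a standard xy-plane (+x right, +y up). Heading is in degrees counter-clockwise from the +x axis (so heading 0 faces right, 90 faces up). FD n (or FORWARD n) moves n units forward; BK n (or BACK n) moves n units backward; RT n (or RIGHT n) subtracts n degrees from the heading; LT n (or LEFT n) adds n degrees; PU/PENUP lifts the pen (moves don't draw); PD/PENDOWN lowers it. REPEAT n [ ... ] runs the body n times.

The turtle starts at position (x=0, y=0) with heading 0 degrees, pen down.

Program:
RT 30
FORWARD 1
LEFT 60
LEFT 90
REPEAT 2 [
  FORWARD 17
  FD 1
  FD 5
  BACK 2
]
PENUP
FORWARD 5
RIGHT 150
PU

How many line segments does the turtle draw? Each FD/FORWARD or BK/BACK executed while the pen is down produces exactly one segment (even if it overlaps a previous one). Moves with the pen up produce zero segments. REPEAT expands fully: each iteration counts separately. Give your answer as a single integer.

Answer: 9

Derivation:
Executing turtle program step by step:
Start: pos=(0,0), heading=0, pen down
RT 30: heading 0 -> 330
FD 1: (0,0) -> (0.866,-0.5) [heading=330, draw]
LT 60: heading 330 -> 30
LT 90: heading 30 -> 120
REPEAT 2 [
  -- iteration 1/2 --
  FD 17: (0.866,-0.5) -> (-7.634,14.222) [heading=120, draw]
  FD 1: (-7.634,14.222) -> (-8.134,15.088) [heading=120, draw]
  FD 5: (-8.134,15.088) -> (-10.634,19.419) [heading=120, draw]
  BK 2: (-10.634,19.419) -> (-9.634,17.687) [heading=120, draw]
  -- iteration 2/2 --
  FD 17: (-9.634,17.687) -> (-18.134,32.409) [heading=120, draw]
  FD 1: (-18.134,32.409) -> (-18.634,33.275) [heading=120, draw]
  FD 5: (-18.634,33.275) -> (-21.134,37.605) [heading=120, draw]
  BK 2: (-21.134,37.605) -> (-20.134,35.873) [heading=120, draw]
]
PU: pen up
FD 5: (-20.134,35.873) -> (-22.634,40.203) [heading=120, move]
RT 150: heading 120 -> 330
PU: pen up
Final: pos=(-22.634,40.203), heading=330, 9 segment(s) drawn
Segments drawn: 9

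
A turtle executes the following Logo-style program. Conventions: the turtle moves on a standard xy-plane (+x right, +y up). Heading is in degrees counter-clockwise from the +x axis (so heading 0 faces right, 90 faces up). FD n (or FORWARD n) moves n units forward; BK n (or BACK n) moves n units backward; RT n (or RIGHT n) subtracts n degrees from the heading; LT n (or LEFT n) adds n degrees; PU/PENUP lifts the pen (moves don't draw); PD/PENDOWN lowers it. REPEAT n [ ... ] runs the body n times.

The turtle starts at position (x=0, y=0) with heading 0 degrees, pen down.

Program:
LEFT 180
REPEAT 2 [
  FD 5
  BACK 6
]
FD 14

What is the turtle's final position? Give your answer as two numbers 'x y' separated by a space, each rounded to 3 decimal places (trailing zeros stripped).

Executing turtle program step by step:
Start: pos=(0,0), heading=0, pen down
LT 180: heading 0 -> 180
REPEAT 2 [
  -- iteration 1/2 --
  FD 5: (0,0) -> (-5,0) [heading=180, draw]
  BK 6: (-5,0) -> (1,0) [heading=180, draw]
  -- iteration 2/2 --
  FD 5: (1,0) -> (-4,0) [heading=180, draw]
  BK 6: (-4,0) -> (2,0) [heading=180, draw]
]
FD 14: (2,0) -> (-12,0) [heading=180, draw]
Final: pos=(-12,0), heading=180, 5 segment(s) drawn

Answer: -12 0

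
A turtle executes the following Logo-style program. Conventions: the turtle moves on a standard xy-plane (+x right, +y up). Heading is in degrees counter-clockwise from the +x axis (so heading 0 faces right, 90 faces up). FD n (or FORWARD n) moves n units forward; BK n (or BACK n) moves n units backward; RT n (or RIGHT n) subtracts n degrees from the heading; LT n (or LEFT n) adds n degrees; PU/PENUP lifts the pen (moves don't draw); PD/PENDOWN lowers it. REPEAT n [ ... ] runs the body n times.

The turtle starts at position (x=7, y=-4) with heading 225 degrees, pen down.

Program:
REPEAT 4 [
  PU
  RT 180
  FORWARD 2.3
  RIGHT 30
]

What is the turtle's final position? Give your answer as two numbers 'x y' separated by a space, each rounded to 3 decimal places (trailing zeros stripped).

Executing turtle program step by step:
Start: pos=(7,-4), heading=225, pen down
REPEAT 4 [
  -- iteration 1/4 --
  PU: pen up
  RT 180: heading 225 -> 45
  FD 2.3: (7,-4) -> (8.626,-2.374) [heading=45, move]
  RT 30: heading 45 -> 15
  -- iteration 2/4 --
  PU: pen up
  RT 180: heading 15 -> 195
  FD 2.3: (8.626,-2.374) -> (6.405,-2.969) [heading=195, move]
  RT 30: heading 195 -> 165
  -- iteration 3/4 --
  PU: pen up
  RT 180: heading 165 -> 345
  FD 2.3: (6.405,-2.969) -> (8.626,-3.564) [heading=345, move]
  RT 30: heading 345 -> 315
  -- iteration 4/4 --
  PU: pen up
  RT 180: heading 315 -> 135
  FD 2.3: (8.626,-3.564) -> (7,-1.938) [heading=135, move]
  RT 30: heading 135 -> 105
]
Final: pos=(7,-1.938), heading=105, 0 segment(s) drawn

Answer: 7 -1.938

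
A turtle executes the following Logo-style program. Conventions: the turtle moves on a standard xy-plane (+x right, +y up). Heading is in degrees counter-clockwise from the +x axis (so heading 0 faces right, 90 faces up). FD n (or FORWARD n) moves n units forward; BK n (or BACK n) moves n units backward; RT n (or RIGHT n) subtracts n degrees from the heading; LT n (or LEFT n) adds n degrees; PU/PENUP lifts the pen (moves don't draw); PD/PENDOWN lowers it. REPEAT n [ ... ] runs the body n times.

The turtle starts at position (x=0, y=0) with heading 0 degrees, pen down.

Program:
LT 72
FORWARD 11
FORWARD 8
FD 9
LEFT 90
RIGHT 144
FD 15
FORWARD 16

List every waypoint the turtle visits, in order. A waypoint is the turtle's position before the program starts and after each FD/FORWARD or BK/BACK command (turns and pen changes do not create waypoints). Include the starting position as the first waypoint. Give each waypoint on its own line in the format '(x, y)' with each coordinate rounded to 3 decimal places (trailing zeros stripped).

Executing turtle program step by step:
Start: pos=(0,0), heading=0, pen down
LT 72: heading 0 -> 72
FD 11: (0,0) -> (3.399,10.462) [heading=72, draw]
FD 8: (3.399,10.462) -> (5.871,18.07) [heading=72, draw]
FD 9: (5.871,18.07) -> (8.652,26.63) [heading=72, draw]
LT 90: heading 72 -> 162
RT 144: heading 162 -> 18
FD 15: (8.652,26.63) -> (22.918,31.265) [heading=18, draw]
FD 16: (22.918,31.265) -> (38.135,36.209) [heading=18, draw]
Final: pos=(38.135,36.209), heading=18, 5 segment(s) drawn
Waypoints (6 total):
(0, 0)
(3.399, 10.462)
(5.871, 18.07)
(8.652, 26.63)
(22.918, 31.265)
(38.135, 36.209)

Answer: (0, 0)
(3.399, 10.462)
(5.871, 18.07)
(8.652, 26.63)
(22.918, 31.265)
(38.135, 36.209)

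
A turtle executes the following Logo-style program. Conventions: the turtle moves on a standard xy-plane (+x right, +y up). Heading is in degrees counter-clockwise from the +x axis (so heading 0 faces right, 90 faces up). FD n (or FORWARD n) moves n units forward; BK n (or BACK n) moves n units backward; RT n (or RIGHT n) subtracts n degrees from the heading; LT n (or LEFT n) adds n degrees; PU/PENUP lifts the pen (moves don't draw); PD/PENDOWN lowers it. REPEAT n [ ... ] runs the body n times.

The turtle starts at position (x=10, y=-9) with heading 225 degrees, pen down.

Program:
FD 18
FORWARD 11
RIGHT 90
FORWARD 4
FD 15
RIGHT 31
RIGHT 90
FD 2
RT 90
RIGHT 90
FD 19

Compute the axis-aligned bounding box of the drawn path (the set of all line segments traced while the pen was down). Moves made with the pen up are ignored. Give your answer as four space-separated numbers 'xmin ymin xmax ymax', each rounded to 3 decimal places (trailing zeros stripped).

Answer: -40.436 -29.506 10 -9

Derivation:
Executing turtle program step by step:
Start: pos=(10,-9), heading=225, pen down
FD 18: (10,-9) -> (-2.728,-21.728) [heading=225, draw]
FD 11: (-2.728,-21.728) -> (-10.506,-29.506) [heading=225, draw]
RT 90: heading 225 -> 135
FD 4: (-10.506,-29.506) -> (-13.335,-26.678) [heading=135, draw]
FD 15: (-13.335,-26.678) -> (-23.941,-16.071) [heading=135, draw]
RT 31: heading 135 -> 104
RT 90: heading 104 -> 14
FD 2: (-23.941,-16.071) -> (-22.001,-15.587) [heading=14, draw]
RT 90: heading 14 -> 284
RT 90: heading 284 -> 194
FD 19: (-22.001,-15.587) -> (-40.436,-20.184) [heading=194, draw]
Final: pos=(-40.436,-20.184), heading=194, 6 segment(s) drawn

Segment endpoints: x in {-40.436, -23.941, -22.001, -13.335, -10.506, -2.728, 10}, y in {-29.506, -26.678, -21.728, -20.184, -16.071, -15.587, -9}
xmin=-40.436, ymin=-29.506, xmax=10, ymax=-9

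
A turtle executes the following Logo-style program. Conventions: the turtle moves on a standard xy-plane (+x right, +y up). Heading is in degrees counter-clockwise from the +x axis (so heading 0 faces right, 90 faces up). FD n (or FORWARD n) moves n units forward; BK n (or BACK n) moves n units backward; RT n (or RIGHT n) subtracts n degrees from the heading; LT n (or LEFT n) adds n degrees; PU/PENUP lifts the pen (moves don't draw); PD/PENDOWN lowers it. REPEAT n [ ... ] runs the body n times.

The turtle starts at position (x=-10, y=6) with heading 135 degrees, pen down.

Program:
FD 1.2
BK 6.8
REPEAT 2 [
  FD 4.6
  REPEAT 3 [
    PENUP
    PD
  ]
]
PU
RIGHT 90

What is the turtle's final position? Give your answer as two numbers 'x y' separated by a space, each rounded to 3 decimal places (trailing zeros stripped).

Answer: -12.546 8.546

Derivation:
Executing turtle program step by step:
Start: pos=(-10,6), heading=135, pen down
FD 1.2: (-10,6) -> (-10.849,6.849) [heading=135, draw]
BK 6.8: (-10.849,6.849) -> (-6.04,2.04) [heading=135, draw]
REPEAT 2 [
  -- iteration 1/2 --
  FD 4.6: (-6.04,2.04) -> (-9.293,5.293) [heading=135, draw]
  REPEAT 3 [
    -- iteration 1/3 --
    PU: pen up
    PD: pen down
    -- iteration 2/3 --
    PU: pen up
    PD: pen down
    -- iteration 3/3 --
    PU: pen up
    PD: pen down
  ]
  -- iteration 2/2 --
  FD 4.6: (-9.293,5.293) -> (-12.546,8.546) [heading=135, draw]
  REPEAT 3 [
    -- iteration 1/3 --
    PU: pen up
    PD: pen down
    -- iteration 2/3 --
    PU: pen up
    PD: pen down
    -- iteration 3/3 --
    PU: pen up
    PD: pen down
  ]
]
PU: pen up
RT 90: heading 135 -> 45
Final: pos=(-12.546,8.546), heading=45, 4 segment(s) drawn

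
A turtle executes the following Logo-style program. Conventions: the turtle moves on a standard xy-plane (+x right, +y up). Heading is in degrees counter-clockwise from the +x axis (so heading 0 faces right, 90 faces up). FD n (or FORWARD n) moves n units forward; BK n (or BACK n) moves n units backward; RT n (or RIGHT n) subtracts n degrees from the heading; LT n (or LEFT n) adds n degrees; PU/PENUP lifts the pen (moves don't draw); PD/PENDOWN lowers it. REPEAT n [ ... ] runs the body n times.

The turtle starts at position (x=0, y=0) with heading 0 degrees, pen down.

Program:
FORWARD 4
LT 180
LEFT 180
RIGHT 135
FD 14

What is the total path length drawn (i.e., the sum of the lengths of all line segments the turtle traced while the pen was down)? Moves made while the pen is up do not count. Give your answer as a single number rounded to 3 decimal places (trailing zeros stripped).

Answer: 18

Derivation:
Executing turtle program step by step:
Start: pos=(0,0), heading=0, pen down
FD 4: (0,0) -> (4,0) [heading=0, draw]
LT 180: heading 0 -> 180
LT 180: heading 180 -> 0
RT 135: heading 0 -> 225
FD 14: (4,0) -> (-5.899,-9.899) [heading=225, draw]
Final: pos=(-5.899,-9.899), heading=225, 2 segment(s) drawn

Segment lengths:
  seg 1: (0,0) -> (4,0), length = 4
  seg 2: (4,0) -> (-5.899,-9.899), length = 14
Total = 18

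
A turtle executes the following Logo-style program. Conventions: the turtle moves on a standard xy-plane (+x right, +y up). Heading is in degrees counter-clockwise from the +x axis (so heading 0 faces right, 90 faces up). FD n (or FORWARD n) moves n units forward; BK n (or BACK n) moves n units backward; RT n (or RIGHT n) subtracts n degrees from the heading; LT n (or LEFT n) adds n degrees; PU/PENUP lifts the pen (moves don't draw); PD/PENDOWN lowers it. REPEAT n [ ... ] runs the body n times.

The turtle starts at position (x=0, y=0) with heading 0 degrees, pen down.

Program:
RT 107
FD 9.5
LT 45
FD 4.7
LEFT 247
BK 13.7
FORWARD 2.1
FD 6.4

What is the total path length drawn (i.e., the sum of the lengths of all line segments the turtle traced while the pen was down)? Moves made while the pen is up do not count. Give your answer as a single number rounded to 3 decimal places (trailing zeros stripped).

Executing turtle program step by step:
Start: pos=(0,0), heading=0, pen down
RT 107: heading 0 -> 253
FD 9.5: (0,0) -> (-2.778,-9.085) [heading=253, draw]
LT 45: heading 253 -> 298
FD 4.7: (-2.778,-9.085) -> (-0.571,-13.235) [heading=298, draw]
LT 247: heading 298 -> 185
BK 13.7: (-0.571,-13.235) -> (13.077,-12.041) [heading=185, draw]
FD 2.1: (13.077,-12.041) -> (10.985,-12.224) [heading=185, draw]
FD 6.4: (10.985,-12.224) -> (4.609,-12.782) [heading=185, draw]
Final: pos=(4.609,-12.782), heading=185, 5 segment(s) drawn

Segment lengths:
  seg 1: (0,0) -> (-2.778,-9.085), length = 9.5
  seg 2: (-2.778,-9.085) -> (-0.571,-13.235), length = 4.7
  seg 3: (-0.571,-13.235) -> (13.077,-12.041), length = 13.7
  seg 4: (13.077,-12.041) -> (10.985,-12.224), length = 2.1
  seg 5: (10.985,-12.224) -> (4.609,-12.782), length = 6.4
Total = 36.4

Answer: 36.4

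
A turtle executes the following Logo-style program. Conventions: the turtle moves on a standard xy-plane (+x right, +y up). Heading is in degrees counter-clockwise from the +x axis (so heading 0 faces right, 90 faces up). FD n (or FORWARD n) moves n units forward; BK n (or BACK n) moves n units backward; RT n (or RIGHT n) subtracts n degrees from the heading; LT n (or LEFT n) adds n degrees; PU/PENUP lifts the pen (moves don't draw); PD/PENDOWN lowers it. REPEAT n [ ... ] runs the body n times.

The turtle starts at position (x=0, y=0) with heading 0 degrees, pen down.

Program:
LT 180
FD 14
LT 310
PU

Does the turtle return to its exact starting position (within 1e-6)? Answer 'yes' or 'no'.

Answer: no

Derivation:
Executing turtle program step by step:
Start: pos=(0,0), heading=0, pen down
LT 180: heading 0 -> 180
FD 14: (0,0) -> (-14,0) [heading=180, draw]
LT 310: heading 180 -> 130
PU: pen up
Final: pos=(-14,0), heading=130, 1 segment(s) drawn

Start position: (0, 0)
Final position: (-14, 0)
Distance = 14; >= 1e-6 -> NOT closed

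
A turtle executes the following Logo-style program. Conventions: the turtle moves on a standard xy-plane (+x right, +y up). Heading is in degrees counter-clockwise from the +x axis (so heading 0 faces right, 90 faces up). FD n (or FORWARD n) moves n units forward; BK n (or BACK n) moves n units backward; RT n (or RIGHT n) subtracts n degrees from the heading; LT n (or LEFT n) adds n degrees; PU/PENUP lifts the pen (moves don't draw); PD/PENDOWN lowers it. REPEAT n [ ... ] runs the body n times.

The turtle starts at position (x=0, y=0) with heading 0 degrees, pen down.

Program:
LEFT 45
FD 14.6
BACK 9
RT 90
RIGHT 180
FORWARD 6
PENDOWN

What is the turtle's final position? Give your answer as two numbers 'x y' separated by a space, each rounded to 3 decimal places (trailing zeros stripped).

Executing turtle program step by step:
Start: pos=(0,0), heading=0, pen down
LT 45: heading 0 -> 45
FD 14.6: (0,0) -> (10.324,10.324) [heading=45, draw]
BK 9: (10.324,10.324) -> (3.96,3.96) [heading=45, draw]
RT 90: heading 45 -> 315
RT 180: heading 315 -> 135
FD 6: (3.96,3.96) -> (-0.283,8.202) [heading=135, draw]
PD: pen down
Final: pos=(-0.283,8.202), heading=135, 3 segment(s) drawn

Answer: -0.283 8.202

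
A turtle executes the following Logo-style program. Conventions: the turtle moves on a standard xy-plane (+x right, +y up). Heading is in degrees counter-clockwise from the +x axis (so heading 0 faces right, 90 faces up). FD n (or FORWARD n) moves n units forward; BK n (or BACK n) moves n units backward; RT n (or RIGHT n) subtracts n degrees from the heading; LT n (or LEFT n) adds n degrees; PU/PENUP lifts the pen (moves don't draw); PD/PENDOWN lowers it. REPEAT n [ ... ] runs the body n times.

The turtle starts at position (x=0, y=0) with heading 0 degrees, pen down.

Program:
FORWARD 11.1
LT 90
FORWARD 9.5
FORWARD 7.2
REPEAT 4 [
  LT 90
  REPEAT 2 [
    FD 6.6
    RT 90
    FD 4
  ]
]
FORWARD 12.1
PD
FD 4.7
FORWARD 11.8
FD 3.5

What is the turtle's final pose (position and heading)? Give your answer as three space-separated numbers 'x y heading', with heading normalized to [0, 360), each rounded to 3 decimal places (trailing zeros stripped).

Answer: 11.1 48.8 90

Derivation:
Executing turtle program step by step:
Start: pos=(0,0), heading=0, pen down
FD 11.1: (0,0) -> (11.1,0) [heading=0, draw]
LT 90: heading 0 -> 90
FD 9.5: (11.1,0) -> (11.1,9.5) [heading=90, draw]
FD 7.2: (11.1,9.5) -> (11.1,16.7) [heading=90, draw]
REPEAT 4 [
  -- iteration 1/4 --
  LT 90: heading 90 -> 180
  REPEAT 2 [
    -- iteration 1/2 --
    FD 6.6: (11.1,16.7) -> (4.5,16.7) [heading=180, draw]
    RT 90: heading 180 -> 90
    FD 4: (4.5,16.7) -> (4.5,20.7) [heading=90, draw]
    -- iteration 2/2 --
    FD 6.6: (4.5,20.7) -> (4.5,27.3) [heading=90, draw]
    RT 90: heading 90 -> 0
    FD 4: (4.5,27.3) -> (8.5,27.3) [heading=0, draw]
  ]
  -- iteration 2/4 --
  LT 90: heading 0 -> 90
  REPEAT 2 [
    -- iteration 1/2 --
    FD 6.6: (8.5,27.3) -> (8.5,33.9) [heading=90, draw]
    RT 90: heading 90 -> 0
    FD 4: (8.5,33.9) -> (12.5,33.9) [heading=0, draw]
    -- iteration 2/2 --
    FD 6.6: (12.5,33.9) -> (19.1,33.9) [heading=0, draw]
    RT 90: heading 0 -> 270
    FD 4: (19.1,33.9) -> (19.1,29.9) [heading=270, draw]
  ]
  -- iteration 3/4 --
  LT 90: heading 270 -> 0
  REPEAT 2 [
    -- iteration 1/2 --
    FD 6.6: (19.1,29.9) -> (25.7,29.9) [heading=0, draw]
    RT 90: heading 0 -> 270
    FD 4: (25.7,29.9) -> (25.7,25.9) [heading=270, draw]
    -- iteration 2/2 --
    FD 6.6: (25.7,25.9) -> (25.7,19.3) [heading=270, draw]
    RT 90: heading 270 -> 180
    FD 4: (25.7,19.3) -> (21.7,19.3) [heading=180, draw]
  ]
  -- iteration 4/4 --
  LT 90: heading 180 -> 270
  REPEAT 2 [
    -- iteration 1/2 --
    FD 6.6: (21.7,19.3) -> (21.7,12.7) [heading=270, draw]
    RT 90: heading 270 -> 180
    FD 4: (21.7,12.7) -> (17.7,12.7) [heading=180, draw]
    -- iteration 2/2 --
    FD 6.6: (17.7,12.7) -> (11.1,12.7) [heading=180, draw]
    RT 90: heading 180 -> 90
    FD 4: (11.1,12.7) -> (11.1,16.7) [heading=90, draw]
  ]
]
FD 12.1: (11.1,16.7) -> (11.1,28.8) [heading=90, draw]
PD: pen down
FD 4.7: (11.1,28.8) -> (11.1,33.5) [heading=90, draw]
FD 11.8: (11.1,33.5) -> (11.1,45.3) [heading=90, draw]
FD 3.5: (11.1,45.3) -> (11.1,48.8) [heading=90, draw]
Final: pos=(11.1,48.8), heading=90, 23 segment(s) drawn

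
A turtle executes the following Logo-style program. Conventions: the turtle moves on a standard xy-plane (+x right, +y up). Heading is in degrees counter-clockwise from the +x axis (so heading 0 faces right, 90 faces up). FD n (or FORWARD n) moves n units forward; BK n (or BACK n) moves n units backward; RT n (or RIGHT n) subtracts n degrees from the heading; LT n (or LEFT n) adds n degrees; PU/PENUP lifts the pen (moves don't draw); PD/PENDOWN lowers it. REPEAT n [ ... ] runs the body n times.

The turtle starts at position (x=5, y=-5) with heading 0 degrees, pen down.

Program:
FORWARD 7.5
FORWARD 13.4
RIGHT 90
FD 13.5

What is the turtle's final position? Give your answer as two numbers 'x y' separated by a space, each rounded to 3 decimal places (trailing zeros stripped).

Executing turtle program step by step:
Start: pos=(5,-5), heading=0, pen down
FD 7.5: (5,-5) -> (12.5,-5) [heading=0, draw]
FD 13.4: (12.5,-5) -> (25.9,-5) [heading=0, draw]
RT 90: heading 0 -> 270
FD 13.5: (25.9,-5) -> (25.9,-18.5) [heading=270, draw]
Final: pos=(25.9,-18.5), heading=270, 3 segment(s) drawn

Answer: 25.9 -18.5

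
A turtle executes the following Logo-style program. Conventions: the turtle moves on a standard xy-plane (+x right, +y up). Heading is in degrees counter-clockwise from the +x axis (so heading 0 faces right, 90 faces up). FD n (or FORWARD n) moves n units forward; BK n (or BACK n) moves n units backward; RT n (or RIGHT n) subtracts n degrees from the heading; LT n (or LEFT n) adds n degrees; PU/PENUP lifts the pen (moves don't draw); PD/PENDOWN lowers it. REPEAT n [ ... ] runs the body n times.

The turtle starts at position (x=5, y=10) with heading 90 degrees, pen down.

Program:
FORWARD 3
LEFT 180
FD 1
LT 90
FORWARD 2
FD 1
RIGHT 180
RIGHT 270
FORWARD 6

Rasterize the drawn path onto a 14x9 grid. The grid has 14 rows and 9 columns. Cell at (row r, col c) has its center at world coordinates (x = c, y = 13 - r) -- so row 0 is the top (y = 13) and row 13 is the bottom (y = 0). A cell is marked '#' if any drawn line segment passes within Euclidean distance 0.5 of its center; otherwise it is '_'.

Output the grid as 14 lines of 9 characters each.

Segment 0: (5,10) -> (5,13)
Segment 1: (5,13) -> (5,12)
Segment 2: (5,12) -> (7,12)
Segment 3: (7,12) -> (8,12)
Segment 4: (8,12) -> (8,6)

Answer: _____#___
_____####
_____#__#
_____#__#
________#
________#
________#
________#
_________
_________
_________
_________
_________
_________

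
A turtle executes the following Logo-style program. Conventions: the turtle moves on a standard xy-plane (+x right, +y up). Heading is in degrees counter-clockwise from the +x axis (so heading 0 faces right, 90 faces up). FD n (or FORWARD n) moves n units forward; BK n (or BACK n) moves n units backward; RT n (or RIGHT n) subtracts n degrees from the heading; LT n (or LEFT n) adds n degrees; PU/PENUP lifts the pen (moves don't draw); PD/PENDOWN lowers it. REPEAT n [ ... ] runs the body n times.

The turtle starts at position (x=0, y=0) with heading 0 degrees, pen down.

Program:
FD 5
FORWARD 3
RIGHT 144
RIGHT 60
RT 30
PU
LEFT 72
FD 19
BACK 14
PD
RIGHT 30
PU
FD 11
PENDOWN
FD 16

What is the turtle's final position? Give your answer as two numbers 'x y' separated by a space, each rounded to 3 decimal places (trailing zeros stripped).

Executing turtle program step by step:
Start: pos=(0,0), heading=0, pen down
FD 5: (0,0) -> (5,0) [heading=0, draw]
FD 3: (5,0) -> (8,0) [heading=0, draw]
RT 144: heading 0 -> 216
RT 60: heading 216 -> 156
RT 30: heading 156 -> 126
PU: pen up
LT 72: heading 126 -> 198
FD 19: (8,0) -> (-10.07,-5.871) [heading=198, move]
BK 14: (-10.07,-5.871) -> (3.245,-1.545) [heading=198, move]
PD: pen down
RT 30: heading 198 -> 168
PU: pen up
FD 11: (3.245,-1.545) -> (-7.515,0.742) [heading=168, move]
PD: pen down
FD 16: (-7.515,0.742) -> (-23.165,4.069) [heading=168, draw]
Final: pos=(-23.165,4.069), heading=168, 3 segment(s) drawn

Answer: -23.165 4.069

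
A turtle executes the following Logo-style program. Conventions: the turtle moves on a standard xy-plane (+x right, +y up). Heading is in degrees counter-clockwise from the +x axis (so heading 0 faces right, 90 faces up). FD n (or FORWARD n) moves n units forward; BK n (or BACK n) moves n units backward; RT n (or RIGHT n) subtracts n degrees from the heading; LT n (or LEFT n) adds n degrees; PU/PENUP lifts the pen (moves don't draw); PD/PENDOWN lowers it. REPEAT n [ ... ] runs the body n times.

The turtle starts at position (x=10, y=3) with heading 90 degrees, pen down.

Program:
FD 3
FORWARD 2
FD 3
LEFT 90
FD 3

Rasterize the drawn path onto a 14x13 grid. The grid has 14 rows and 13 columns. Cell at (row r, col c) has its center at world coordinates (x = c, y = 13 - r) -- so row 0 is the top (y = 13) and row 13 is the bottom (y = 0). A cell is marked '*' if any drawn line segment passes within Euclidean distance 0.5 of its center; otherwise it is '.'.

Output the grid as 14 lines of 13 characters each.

Answer: .............
.............
.......****..
..........*..
..........*..
..........*..
..........*..
..........*..
..........*..
..........*..
..........*..
.............
.............
.............

Derivation:
Segment 0: (10,3) -> (10,6)
Segment 1: (10,6) -> (10,8)
Segment 2: (10,8) -> (10,11)
Segment 3: (10,11) -> (7,11)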